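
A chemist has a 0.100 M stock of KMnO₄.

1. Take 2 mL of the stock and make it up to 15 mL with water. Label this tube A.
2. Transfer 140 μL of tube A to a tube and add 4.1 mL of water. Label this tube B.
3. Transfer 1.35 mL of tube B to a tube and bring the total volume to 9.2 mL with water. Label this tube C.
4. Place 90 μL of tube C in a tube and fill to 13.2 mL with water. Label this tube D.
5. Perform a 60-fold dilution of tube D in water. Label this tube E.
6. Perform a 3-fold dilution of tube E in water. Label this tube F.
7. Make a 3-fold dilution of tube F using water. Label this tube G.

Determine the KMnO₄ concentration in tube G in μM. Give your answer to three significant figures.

Step 1: 2 mL brought to 15 mL → factor 15/2 = 7.5
Step 2: 140 μL + 4.1 mL = 4240 μL total → factor 4240/140 = 30.286
Step 3: 1.35 mL brought to 9.2 mL → factor 9.2/1.35 = 6.8148
Step 4: 90 μL brought to 13.2 mL → factor 13200/90 = 146.67
Step 5: 60-fold → factor 60
Step 6: 3-fold → factor 3
Step 7: 3-fold → factor 3
Overall dilution factor = 7.5 × 30.286 × 6.8148 × 146.67 × 60 × 3 × 3 = 1.226 × 10^8
Final = 0.100 M / 1.226 × 10^8 = 8.157 × 10^-10 M = 0.000816 μM

0.000816 μM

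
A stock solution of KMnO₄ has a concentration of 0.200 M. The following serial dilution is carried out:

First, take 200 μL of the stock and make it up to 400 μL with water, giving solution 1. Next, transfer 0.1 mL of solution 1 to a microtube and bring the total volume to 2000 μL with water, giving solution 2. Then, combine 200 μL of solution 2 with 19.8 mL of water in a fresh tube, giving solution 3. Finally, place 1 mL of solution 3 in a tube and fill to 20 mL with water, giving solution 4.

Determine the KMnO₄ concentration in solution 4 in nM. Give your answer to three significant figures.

2.50 × 10^3 nM

Step 1: 200 μL brought to 400 μL → factor 400/200 = 2
Step 2: 0.1 mL brought to 2000 μL → factor 2/0.1 = 20
Step 3: 200 μL + 19.8 mL = 20000 μL total → factor 20000/200 = 100
Step 4: 1 mL brought to 20 mL → factor 20/1 = 20
Overall dilution factor = 2 × 20 × 100 × 20 = 80000
Final = 0.200 M / 80000 = 2.500 × 10^-6 M = 2.50 × 10^3 nM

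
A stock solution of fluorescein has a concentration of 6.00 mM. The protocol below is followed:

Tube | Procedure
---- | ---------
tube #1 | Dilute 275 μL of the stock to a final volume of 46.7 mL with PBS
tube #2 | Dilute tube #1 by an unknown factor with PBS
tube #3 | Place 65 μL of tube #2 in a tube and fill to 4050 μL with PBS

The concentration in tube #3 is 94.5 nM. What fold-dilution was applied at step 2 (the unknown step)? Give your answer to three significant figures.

6.00-fold

Step 1: 275 μL brought to 46.7 mL → factor 46700/275 = 169.82
Step 2: unknown factor x
Step 3: 65 μL brought to 4050 μL → factor 4050/65 = 62.308
Product of known-step factors = 10581
Overall factor = 6.00 mM / (94.5 nM) = 63492
x = 63492 / 10581 = 6.00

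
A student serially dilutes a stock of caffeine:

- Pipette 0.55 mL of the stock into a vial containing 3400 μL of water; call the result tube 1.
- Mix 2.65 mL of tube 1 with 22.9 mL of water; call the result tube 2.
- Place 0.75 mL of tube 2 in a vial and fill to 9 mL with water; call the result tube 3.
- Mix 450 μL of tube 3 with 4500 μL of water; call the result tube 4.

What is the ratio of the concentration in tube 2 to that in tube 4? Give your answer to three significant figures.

Step 1: 0.55 mL + 3400 μL = 3.95 mL total → factor 3.95/0.55 = 7.1818
Step 2: 2.65 mL + 22.9 mL = 25.55 mL total → factor 25.55/2.65 = 9.6415
Step 3: 0.75 mL brought to 9 mL → factor 9/0.75 = 12
Step 4: 450 μL + 4500 μL = 4950 μL total → factor 4950/450 = 11
Dilution factor to tube 2 = 69.244; to tube 4 = 9140.2
[tube 2]/[tube 4] = (factor to tube 4)/(factor to tube 2) = 9140.2/69.244 = 132

132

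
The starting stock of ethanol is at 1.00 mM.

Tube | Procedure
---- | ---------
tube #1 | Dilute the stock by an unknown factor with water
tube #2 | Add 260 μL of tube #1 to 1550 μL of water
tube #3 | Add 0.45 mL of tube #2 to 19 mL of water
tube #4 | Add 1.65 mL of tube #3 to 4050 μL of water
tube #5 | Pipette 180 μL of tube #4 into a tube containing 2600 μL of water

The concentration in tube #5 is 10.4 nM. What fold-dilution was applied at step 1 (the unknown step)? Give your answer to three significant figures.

5.99-fold

Step 1: unknown factor x
Step 2: 260 μL + 1550 μL = 1810 μL total → factor 1810/260 = 6.9615
Step 3: 0.45 mL + 19 mL = 19.45 mL total → factor 19.45/0.45 = 43.222
Step 4: 1.65 mL + 4050 μL = 5.7 mL total → factor 5.7/1.65 = 3.4545
Step 5: 180 μL + 2600 μL = 2780 μL total → factor 2780/180 = 15.444
Product of known-step factors = 16054
Overall factor = 1.00 mM / (10.4 nM) = 96154
x = 96154 / 16054 = 5.99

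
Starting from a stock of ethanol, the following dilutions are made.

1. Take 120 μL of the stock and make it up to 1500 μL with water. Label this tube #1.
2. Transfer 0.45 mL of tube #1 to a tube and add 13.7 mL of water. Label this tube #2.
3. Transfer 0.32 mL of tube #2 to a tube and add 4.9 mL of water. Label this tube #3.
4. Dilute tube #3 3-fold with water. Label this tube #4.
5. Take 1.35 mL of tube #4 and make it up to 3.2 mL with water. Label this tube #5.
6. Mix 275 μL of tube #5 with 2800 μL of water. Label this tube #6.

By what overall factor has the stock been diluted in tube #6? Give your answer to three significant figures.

5.10 × 10^5

Step 1: 120 μL brought to 1500 μL → factor 1500/120 = 12.5
Step 2: 0.45 mL + 13.7 mL = 14.15 mL total → factor 14.15/0.45 = 31.444
Step 3: 0.32 mL + 4.9 mL = 5.22 mL total → factor 5.22/0.32 = 16.312
Step 4: 3-fold → factor 3
Step 5: 1.35 mL brought to 3.2 mL → factor 3.2/1.35 = 2.3704
Step 6: 275 μL + 2800 μL = 3075 μL total → factor 3075/275 = 11.182
Overall dilution factor = 12.5 × 31.444 × 16.312 × 3 × 2.3704 × 11.182 = 5.0983 × 10^5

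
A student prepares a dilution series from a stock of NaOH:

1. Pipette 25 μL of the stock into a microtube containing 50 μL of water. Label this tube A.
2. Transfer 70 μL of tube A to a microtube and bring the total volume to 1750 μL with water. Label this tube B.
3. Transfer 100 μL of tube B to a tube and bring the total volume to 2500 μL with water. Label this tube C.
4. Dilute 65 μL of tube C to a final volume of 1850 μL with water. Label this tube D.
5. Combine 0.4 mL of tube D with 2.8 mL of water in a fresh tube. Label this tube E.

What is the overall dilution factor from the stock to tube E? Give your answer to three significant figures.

Step 1: 25 μL + 50 μL = 75 μL total → factor 75/25 = 3
Step 2: 70 μL brought to 1750 μL → factor 1750/70 = 25
Step 3: 100 μL brought to 2500 μL → factor 2500/100 = 25
Step 4: 65 μL brought to 1850 μL → factor 1850/65 = 28.462
Step 5: 0.4 mL + 2.8 mL = 3.2 mL total → factor 3.2/0.4 = 8
Overall dilution factor = 3 × 25 × 25 × 28.462 × 8 = 4.2692 × 10^5

4.27 × 10^5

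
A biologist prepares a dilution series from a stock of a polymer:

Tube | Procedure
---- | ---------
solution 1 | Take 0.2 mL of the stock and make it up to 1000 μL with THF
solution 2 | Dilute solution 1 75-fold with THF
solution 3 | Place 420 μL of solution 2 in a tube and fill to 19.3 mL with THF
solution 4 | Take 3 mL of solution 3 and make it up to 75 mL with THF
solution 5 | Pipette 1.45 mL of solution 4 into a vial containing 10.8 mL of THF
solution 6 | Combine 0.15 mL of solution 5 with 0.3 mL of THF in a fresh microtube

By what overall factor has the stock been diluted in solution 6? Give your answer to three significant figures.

Step 1: 0.2 mL brought to 1000 μL → factor 1/0.2 = 5
Step 2: 75-fold → factor 75
Step 3: 420 μL brought to 19.3 mL → factor 19300/420 = 45.952
Step 4: 3 mL brought to 75 mL → factor 75/3 = 25
Step 5: 1.45 mL + 10.8 mL = 12.25 mL total → factor 12.25/1.45 = 8.4483
Step 6: 0.15 mL + 0.3 mL = 0.45 mL total → factor 0.45/0.15 = 3
Overall dilution factor = 5 × 75 × 45.952 × 25 × 8.4483 × 3 = 1.0919 × 10^7

1.09 × 10^7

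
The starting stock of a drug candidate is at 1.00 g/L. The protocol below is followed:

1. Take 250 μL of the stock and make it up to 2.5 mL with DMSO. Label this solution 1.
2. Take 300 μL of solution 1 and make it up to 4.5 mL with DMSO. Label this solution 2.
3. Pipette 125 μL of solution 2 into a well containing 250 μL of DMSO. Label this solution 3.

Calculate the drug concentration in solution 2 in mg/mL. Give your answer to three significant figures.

Step 1: 250 μL brought to 2.5 mL → factor 2500/250 = 10
Step 2: 300 μL brought to 4.5 mL → factor 4500/300 = 15
Dilution factor through solution 2 = 10 × 15 = 150
[solution 2] = 1.00 g/L / 150 = 0.006667 g/L = 0.00667 mg/mL

0.00667 mg/mL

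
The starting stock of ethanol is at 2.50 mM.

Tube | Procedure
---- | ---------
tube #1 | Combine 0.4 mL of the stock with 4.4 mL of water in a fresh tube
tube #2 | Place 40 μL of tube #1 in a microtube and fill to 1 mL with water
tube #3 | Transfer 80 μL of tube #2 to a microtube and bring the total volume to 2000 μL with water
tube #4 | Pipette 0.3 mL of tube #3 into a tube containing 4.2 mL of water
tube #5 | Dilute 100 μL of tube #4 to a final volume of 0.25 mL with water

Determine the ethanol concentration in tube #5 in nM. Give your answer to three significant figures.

8.89 nM

Step 1: 0.4 mL + 4.4 mL = 4.8 mL total → factor 4.8/0.4 = 12
Step 2: 40 μL brought to 1 mL → factor 1000/40 = 25
Step 3: 80 μL brought to 2000 μL → factor 2000/80 = 25
Step 4: 0.3 mL + 4.2 mL = 4.5 mL total → factor 4.5/0.3 = 15
Step 5: 100 μL brought to 0.25 mL → factor 250/100 = 2.5
Overall dilution factor = 12 × 25 × 25 × 15 × 2.5 = 2.8125 × 10^5
Final = 2.50 mM / 2.8125 × 10^5 = 8.889 × 10^-6 mM = 8.89 nM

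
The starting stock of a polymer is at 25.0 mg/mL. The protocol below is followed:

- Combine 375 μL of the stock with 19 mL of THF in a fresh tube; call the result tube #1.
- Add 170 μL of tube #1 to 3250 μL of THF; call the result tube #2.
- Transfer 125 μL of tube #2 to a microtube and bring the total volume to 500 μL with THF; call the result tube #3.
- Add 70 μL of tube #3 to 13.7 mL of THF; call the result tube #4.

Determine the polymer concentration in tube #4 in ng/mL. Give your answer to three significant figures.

30.6 ng/mL

Step 1: 375 μL + 19 mL = 19375 μL total → factor 19375/375 = 51.667
Step 2: 170 μL + 3250 μL = 3420 μL total → factor 3420/170 = 20.118
Step 3: 125 μL brought to 500 μL → factor 500/125 = 4
Step 4: 70 μL + 13.7 mL = 13770 μL total → factor 13770/70 = 196.71
Overall dilution factor = 51.667 × 20.118 × 4 × 196.71 = 8.1787 × 10^5
Final = 25.0 mg/mL / 8.1787 × 10^5 = 3.057 × 10^-5 mg/mL = 30.6 ng/mL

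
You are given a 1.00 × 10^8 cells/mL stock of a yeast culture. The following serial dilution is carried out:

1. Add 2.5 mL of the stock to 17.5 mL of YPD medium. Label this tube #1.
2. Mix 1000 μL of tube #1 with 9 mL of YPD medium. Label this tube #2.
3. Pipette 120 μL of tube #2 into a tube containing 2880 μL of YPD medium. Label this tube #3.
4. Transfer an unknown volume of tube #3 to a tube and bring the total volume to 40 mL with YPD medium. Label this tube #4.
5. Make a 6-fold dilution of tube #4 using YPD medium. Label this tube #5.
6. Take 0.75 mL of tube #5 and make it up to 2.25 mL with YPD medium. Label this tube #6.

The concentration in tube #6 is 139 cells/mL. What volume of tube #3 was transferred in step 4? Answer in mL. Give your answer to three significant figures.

2.00 mL

Step 1: 2.5 mL + 17.5 mL = 20 mL total → factor 20/2.5 = 8
Step 2: 1000 μL + 9 mL = 10000 μL total → factor 10000/1000 = 10
Step 3: 120 μL + 2880 μL = 3000 μL total → factor 3000/120 = 25
Step 4: v brought to 40 mL → factor = 40 mL/v
Step 5: 6-fold → factor 6
Step 6: 0.75 mL brought to 2.25 mL → factor 2.25/0.75 = 3
Product of known-step factors = 36000
Overall factor = 1.00 × 10^8 cells/mL / (139 cells/mL) = 7.1942 × 10^5
Step-4 factor = 7.1942 × 10^5 / 36000 = 19.984
v = 40 mL / 19.984 = 2.00 mL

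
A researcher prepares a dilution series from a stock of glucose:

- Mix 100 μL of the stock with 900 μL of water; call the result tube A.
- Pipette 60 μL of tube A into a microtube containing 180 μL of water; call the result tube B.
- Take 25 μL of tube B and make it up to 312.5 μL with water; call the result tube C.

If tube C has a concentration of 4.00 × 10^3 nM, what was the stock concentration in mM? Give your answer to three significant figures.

Step 1: 100 μL + 900 μL = 1000 μL total → factor 1000/100 = 10
Step 2: 60 μL + 180 μL = 240 μL total → factor 240/60 = 4
Step 3: 25 μL brought to 312.5 μL → factor 312.5/25 = 12.5
Overall dilution factor = 10 × 4 × 12.5 = 500
Stock = 4.00 × 10^3 nM × 500 = 2.000 × 10^6 nM = 2.00 mM

2.00 mM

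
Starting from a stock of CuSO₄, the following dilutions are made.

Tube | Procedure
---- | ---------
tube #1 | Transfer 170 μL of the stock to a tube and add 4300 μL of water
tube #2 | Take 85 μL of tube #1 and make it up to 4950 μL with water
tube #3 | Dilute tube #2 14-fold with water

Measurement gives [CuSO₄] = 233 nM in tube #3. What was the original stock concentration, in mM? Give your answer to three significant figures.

Step 1: 170 μL + 4300 μL = 4470 μL total → factor 4470/170 = 26.294
Step 2: 85 μL brought to 4950 μL → factor 4950/85 = 58.235
Step 3: 14-fold → factor 14
Overall dilution factor = 26.294 × 58.235 × 14 = 21437
Stock = 233 nM × 21437 = 4.995 × 10^6 nM = 4.99 mM

4.99 mM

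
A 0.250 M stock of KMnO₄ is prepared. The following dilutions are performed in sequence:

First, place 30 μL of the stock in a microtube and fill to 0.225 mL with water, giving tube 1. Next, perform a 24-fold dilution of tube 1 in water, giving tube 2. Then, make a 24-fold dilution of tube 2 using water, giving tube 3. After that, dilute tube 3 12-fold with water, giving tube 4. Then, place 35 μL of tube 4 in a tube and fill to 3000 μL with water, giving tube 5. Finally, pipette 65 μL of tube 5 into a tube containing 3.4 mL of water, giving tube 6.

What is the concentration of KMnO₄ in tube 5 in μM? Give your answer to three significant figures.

Step 1: 30 μL brought to 0.225 mL → factor 225/30 = 7.5
Step 2: 24-fold → factor 24
Step 3: 24-fold → factor 24
Step 4: 12-fold → factor 12
Step 5: 35 μL brought to 3000 μL → factor 3000/35 = 85.714
Dilution factor through tube 5 = 7.5 × 24 × 24 × 12 × 85.714 = 4.4434 × 10^6
[tube 5] = 0.250 M / 4.4434 × 10^6 = 5.626 × 10^-8 M = 0.0563 μM

0.0563 μM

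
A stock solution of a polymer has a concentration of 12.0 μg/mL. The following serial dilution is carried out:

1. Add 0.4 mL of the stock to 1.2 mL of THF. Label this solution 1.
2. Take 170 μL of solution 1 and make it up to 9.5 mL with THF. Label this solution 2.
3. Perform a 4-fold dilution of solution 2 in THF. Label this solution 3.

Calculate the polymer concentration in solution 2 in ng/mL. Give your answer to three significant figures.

Step 1: 0.4 mL + 1.2 mL = 1.6 mL total → factor 1.6/0.4 = 4
Step 2: 170 μL brought to 9.5 mL → factor 9500/170 = 55.882
Dilution factor through solution 2 = 4 × 55.882 = 223.53
[solution 2] = 12.0 μg/mL / 223.53 = 0.05368 μg/mL = 53.7 ng/mL

53.7 ng/mL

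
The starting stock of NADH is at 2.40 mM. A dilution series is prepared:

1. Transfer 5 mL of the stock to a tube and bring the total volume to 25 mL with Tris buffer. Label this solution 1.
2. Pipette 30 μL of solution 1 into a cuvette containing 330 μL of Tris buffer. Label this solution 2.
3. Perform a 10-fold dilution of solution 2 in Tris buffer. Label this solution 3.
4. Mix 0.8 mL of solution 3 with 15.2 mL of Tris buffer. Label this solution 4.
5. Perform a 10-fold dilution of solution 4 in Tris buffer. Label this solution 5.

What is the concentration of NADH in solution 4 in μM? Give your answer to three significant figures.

0.200 μM

Step 1: 5 mL brought to 25 mL → factor 25/5 = 5
Step 2: 30 μL + 330 μL = 360 μL total → factor 360/30 = 12
Step 3: 10-fold → factor 10
Step 4: 0.8 mL + 15.2 mL = 16 mL total → factor 16/0.8 = 20
Dilution factor through solution 4 = 5 × 12 × 10 × 20 = 12000
[solution 4] = 2.40 mM / 12000 = 0.0002000 mM = 0.200 μM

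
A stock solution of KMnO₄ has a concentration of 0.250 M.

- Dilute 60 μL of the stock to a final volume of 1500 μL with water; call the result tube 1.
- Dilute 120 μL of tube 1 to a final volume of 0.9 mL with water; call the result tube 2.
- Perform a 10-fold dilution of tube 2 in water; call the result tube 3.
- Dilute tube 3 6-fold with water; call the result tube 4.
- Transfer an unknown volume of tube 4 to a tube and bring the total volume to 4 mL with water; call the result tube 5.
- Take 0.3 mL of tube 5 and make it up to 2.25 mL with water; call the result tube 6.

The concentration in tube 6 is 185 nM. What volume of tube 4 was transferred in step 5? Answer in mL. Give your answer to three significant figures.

Step 1: 60 μL brought to 1500 μL → factor 1500/60 = 25
Step 2: 120 μL brought to 0.9 mL → factor 900/120 = 7.5
Step 3: 10-fold → factor 10
Step 4: 6-fold → factor 6
Step 5: v brought to 4 mL → factor = 4 mL/v
Step 6: 0.3 mL brought to 2.25 mL → factor 2.25/0.3 = 7.5
Product of known-step factors = 84375
Overall factor = 0.250 M / (185 nM) = 1.3514 × 10^6
Step-5 factor = 1.3514 × 10^6 / 84375 = 16.016
v = 4 mL / 16.016 = 0.250 mL

0.250 mL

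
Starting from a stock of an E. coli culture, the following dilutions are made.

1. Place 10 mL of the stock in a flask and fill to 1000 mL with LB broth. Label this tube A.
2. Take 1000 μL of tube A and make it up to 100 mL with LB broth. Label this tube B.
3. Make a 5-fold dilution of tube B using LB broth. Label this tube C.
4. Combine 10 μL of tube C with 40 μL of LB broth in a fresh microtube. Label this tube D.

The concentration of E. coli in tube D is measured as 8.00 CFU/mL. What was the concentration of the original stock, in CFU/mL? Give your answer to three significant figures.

Step 1: 10 mL brought to 1000 mL → factor 1000/10 = 100
Step 2: 1000 μL brought to 100 mL → factor 1 × 10^5/1000 = 100
Step 3: 5-fold → factor 5
Step 4: 10 μL + 40 μL = 50 μL total → factor 50/10 = 5
Overall dilution factor = 100 × 100 × 5 × 5 = 2.5 × 10^5
Stock = 8.00 CFU/mL × 2.5 × 10^5 = 2.00 × 10^6 CFU/mL

2.00 × 10^6 CFU/mL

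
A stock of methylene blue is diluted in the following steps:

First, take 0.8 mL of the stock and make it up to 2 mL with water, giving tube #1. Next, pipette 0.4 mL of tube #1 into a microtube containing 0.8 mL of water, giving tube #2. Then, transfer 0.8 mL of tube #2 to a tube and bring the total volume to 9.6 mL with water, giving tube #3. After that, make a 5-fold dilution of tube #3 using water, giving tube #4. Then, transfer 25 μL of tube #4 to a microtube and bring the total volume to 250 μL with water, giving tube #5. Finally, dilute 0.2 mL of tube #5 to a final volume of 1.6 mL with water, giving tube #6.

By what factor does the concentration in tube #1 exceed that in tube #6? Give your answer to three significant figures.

1.44 × 10^4

Step 1: 0.8 mL brought to 2 mL → factor 2/0.8 = 2.5
Step 2: 0.4 mL + 0.8 mL = 1.2 mL total → factor 1.2/0.4 = 3
Step 3: 0.8 mL brought to 9.6 mL → factor 9.6/0.8 = 12
Step 4: 5-fold → factor 5
Step 5: 25 μL brought to 250 μL → factor 250/25 = 10
Step 6: 0.2 mL brought to 1.6 mL → factor 1.6/0.2 = 8
Dilution factor to tube #1 = 2.5; to tube #6 = 36000
[tube #1]/[tube #6] = (factor to tube #6)/(factor to tube #1) = 36000/2.5 = 1.44 × 10^4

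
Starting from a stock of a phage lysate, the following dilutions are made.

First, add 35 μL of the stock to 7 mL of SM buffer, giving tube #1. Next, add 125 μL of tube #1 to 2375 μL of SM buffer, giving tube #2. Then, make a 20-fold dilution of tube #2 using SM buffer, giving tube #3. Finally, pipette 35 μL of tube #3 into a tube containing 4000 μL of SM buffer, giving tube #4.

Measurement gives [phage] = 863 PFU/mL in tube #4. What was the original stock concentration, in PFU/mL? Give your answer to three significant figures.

8.00 × 10^9 PFU/mL

Step 1: 35 μL + 7 mL = 7035 μL total → factor 7035/35 = 201
Step 2: 125 μL + 2375 μL = 2500 μL total → factor 2500/125 = 20
Step 3: 20-fold → factor 20
Step 4: 35 μL + 4000 μL = 4035 μL total → factor 4035/35 = 115.29
Overall dilution factor = 201 × 20 × 20 × 115.29 = 9.269 × 10^6
Stock = 863 PFU/mL × 9.269 × 10^6 = 8.00 × 10^9 PFU/mL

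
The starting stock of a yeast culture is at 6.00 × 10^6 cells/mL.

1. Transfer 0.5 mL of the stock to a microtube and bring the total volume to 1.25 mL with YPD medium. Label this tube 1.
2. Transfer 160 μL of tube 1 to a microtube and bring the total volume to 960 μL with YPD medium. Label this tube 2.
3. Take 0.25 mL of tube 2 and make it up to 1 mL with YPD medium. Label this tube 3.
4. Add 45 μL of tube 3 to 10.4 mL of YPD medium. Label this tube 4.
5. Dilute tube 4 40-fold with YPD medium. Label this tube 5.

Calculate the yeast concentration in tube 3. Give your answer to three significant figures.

Step 1: 0.5 mL brought to 1.25 mL → factor 1.25/0.5 = 2.5
Step 2: 160 μL brought to 960 μL → factor 960/160 = 6
Step 3: 0.25 mL brought to 1 mL → factor 1/0.25 = 4
Dilution factor through tube 3 = 2.5 × 6 × 4 = 60
[tube 3] = 6.00 × 10^6 cells/mL / 60 = 1.00 × 10^5 cells/mL

1.00 × 10^5 cells/mL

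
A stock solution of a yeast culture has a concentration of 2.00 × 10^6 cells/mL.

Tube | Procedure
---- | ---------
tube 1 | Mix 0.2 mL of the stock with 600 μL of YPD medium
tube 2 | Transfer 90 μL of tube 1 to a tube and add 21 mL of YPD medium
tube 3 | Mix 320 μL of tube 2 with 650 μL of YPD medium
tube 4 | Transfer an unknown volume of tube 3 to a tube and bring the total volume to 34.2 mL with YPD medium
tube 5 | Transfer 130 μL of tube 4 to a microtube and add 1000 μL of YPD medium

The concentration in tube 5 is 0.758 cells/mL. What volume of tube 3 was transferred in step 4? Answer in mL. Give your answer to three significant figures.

0.320 mL

Step 1: 0.2 mL + 600 μL = 0.8 mL total → factor 0.8/0.2 = 4
Step 2: 90 μL + 21 mL = 21090 μL total → factor 21090/90 = 234.33
Step 3: 320 μL + 650 μL = 970 μL total → factor 970/320 = 3.0312
Step 4: v brought to 34.2 mL → factor = 34.2 mL/v
Step 5: 130 μL + 1000 μL = 1130 μL total → factor 1130/130 = 8.6923
Product of known-step factors = 24697
Overall factor = 2.00 × 10^6 cells/mL / (0.758 cells/mL) = 2.6385 × 10^6
Step-4 factor = 2.6385 × 10^6 / 24697 = 106.83
v = 34.2 mL / 106.83 = 0.320 mL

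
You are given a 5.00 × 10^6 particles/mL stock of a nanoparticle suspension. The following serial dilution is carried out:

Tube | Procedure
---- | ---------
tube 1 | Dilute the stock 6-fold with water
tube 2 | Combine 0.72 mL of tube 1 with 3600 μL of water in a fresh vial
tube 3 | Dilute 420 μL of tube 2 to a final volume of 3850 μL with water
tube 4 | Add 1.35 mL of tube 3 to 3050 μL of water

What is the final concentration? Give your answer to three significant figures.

4.65 × 10^3 particles/mL

Step 1: 6-fold → factor 6
Step 2: 0.72 mL + 3600 μL = 4.32 mL total → factor 4.32/0.72 = 6
Step 3: 420 μL brought to 3850 μL → factor 3850/420 = 9.1667
Step 4: 1.35 mL + 3050 μL = 4.4 mL total → factor 4.4/1.35 = 3.2593
Overall dilution factor = 6 × 6 × 9.1667 × 3.2593 = 1075.6
Final = 5.00 × 10^6 particles/mL / 1075.6 = 4.65 × 10^3 particles/mL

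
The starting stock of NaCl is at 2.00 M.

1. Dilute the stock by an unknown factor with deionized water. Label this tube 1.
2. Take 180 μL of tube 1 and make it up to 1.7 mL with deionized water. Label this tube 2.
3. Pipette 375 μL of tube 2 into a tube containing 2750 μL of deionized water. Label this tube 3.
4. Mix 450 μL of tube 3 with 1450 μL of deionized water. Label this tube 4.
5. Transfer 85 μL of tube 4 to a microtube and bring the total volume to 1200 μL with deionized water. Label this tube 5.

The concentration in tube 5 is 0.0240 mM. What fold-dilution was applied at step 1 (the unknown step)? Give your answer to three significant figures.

Step 1: unknown factor x
Step 2: 180 μL brought to 1.7 mL → factor 1700/180 = 9.4444
Step 3: 375 μL + 2750 μL = 3125 μL total → factor 3125/375 = 8.3333
Step 4: 450 μL + 1450 μL = 1900 μL total → factor 1900/450 = 4.2222
Step 5: 85 μL brought to 1200 μL → factor 1200/85 = 14.118
Product of known-step factors = 4691.4
Overall factor = 2.00 M / (0.0240 mM) = 83333
x = 83333 / 4691.4 = 17.8

17.8-fold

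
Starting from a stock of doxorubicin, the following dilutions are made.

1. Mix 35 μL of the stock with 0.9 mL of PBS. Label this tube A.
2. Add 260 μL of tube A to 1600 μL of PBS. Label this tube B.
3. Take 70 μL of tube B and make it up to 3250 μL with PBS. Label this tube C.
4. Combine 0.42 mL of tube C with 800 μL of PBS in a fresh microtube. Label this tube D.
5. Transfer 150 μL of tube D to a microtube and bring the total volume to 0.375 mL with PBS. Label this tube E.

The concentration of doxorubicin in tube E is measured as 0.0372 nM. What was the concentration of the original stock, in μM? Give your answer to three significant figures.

Step 1: 35 μL + 0.9 mL = 935 μL total → factor 935/35 = 26.714
Step 2: 260 μL + 1600 μL = 1860 μL total → factor 1860/260 = 7.1538
Step 3: 70 μL brought to 3250 μL → factor 3250/70 = 46.429
Step 4: 0.42 mL + 800 μL = 1.22 mL total → factor 1.22/0.42 = 2.9048
Step 5: 150 μL brought to 0.375 mL → factor 375/150 = 2.5
Overall dilution factor = 26.714 × 7.1538 × 46.429 × 2.9048 × 2.5 = 64435
Stock = 0.0372 nM × 64435 = 2397 nM = 2.40 μM

2.40 μM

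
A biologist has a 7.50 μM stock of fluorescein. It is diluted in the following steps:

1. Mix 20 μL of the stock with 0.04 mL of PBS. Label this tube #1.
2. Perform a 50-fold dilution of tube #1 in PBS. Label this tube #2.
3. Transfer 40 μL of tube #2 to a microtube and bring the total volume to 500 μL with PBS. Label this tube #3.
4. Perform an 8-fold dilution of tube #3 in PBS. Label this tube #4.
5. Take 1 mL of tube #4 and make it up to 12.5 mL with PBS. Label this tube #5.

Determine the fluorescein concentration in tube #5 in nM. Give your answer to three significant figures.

0.0400 nM

Step 1: 20 μL + 0.04 mL = 60 μL total → factor 60/20 = 3
Step 2: 50-fold → factor 50
Step 3: 40 μL brought to 500 μL → factor 500/40 = 12.5
Step 4: 8-fold → factor 8
Step 5: 1 mL brought to 12.5 mL → factor 12.5/1 = 12.5
Overall dilution factor = 3 × 50 × 12.5 × 8 × 12.5 = 1.875 × 10^5
Final = 7.50 μM / 1.875 × 10^5 = 4.000 × 10^-5 μM = 0.0400 nM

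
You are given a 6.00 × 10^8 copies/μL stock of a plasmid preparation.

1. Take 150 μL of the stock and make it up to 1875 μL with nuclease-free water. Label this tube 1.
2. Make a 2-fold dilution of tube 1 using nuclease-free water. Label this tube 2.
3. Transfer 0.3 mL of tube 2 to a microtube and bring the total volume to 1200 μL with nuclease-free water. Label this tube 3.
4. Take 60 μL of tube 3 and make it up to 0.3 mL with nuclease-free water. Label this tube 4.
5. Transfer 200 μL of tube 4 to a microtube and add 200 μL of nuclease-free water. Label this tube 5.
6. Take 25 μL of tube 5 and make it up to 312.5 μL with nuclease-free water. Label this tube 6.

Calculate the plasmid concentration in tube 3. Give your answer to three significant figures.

Step 1: 150 μL brought to 1875 μL → factor 1875/150 = 12.5
Step 2: 2-fold → factor 2
Step 3: 0.3 mL brought to 1200 μL → factor 1.2/0.3 = 4
Dilution factor through tube 3 = 12.5 × 2 × 4 = 100
[tube 3] = 6.00 × 10^8 copies/μL / 100 = 6.00 × 10^6 copies/μL

6.00 × 10^6 copies/μL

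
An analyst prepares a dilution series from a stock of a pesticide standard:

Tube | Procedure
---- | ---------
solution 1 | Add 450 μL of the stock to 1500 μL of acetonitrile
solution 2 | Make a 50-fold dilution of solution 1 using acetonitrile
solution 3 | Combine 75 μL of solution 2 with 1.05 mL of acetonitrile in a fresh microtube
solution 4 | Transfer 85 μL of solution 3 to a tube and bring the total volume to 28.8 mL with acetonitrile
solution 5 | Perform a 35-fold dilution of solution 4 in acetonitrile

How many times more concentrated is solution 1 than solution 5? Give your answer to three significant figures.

Step 1: 450 μL + 1500 μL = 1950 μL total → factor 1950/450 = 4.3333
Step 2: 50-fold → factor 50
Step 3: 75 μL + 1.05 mL = 1125 μL total → factor 1125/75 = 15
Step 4: 85 μL brought to 28.8 mL → factor 28800/85 = 338.82
Step 5: 35-fold → factor 35
Dilution factor to solution 1 = 4.3333; to solution 5 = 3.8541 × 10^7
[solution 1]/[solution 5] = (factor to solution 5)/(factor to solution 1) = 3.8541 × 10^7/4.3333 = 8.89 × 10^6

8.89 × 10^6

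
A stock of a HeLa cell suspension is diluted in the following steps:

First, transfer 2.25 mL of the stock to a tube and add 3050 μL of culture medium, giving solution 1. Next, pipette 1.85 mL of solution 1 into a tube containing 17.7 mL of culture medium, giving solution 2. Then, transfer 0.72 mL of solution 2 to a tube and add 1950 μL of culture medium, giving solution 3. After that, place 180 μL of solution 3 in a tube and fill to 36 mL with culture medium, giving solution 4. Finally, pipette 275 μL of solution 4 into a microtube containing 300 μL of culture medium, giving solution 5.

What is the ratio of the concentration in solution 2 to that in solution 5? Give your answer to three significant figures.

Step 1: 2.25 mL + 3050 μL = 5.3 mL total → factor 5.3/2.25 = 2.3556
Step 2: 1.85 mL + 17.7 mL = 19.55 mL total → factor 19.55/1.85 = 10.568
Step 3: 0.72 mL + 1950 μL = 2.67 mL total → factor 2.67/0.72 = 3.7083
Step 4: 180 μL brought to 36 mL → factor 36000/180 = 200
Step 5: 275 μL + 300 μL = 575 μL total → factor 575/275 = 2.0909
Dilution factor to solution 2 = 24.892; to solution 5 = 38602
[solution 2]/[solution 5] = (factor to solution 5)/(factor to solution 2) = 38602/24.892 = 1.55 × 10^3

1.55 × 10^3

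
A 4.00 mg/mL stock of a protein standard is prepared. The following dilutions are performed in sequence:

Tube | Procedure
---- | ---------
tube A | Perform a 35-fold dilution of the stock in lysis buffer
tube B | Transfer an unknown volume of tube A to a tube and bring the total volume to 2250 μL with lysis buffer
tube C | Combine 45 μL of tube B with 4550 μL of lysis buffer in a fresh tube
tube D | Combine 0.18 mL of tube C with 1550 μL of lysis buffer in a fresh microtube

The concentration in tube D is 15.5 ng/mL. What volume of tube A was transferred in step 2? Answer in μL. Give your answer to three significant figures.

Step 1: 35-fold → factor 35
Step 2: v brought to 2250 μL → factor = 2250 μL/v
Step 3: 45 μL + 4550 μL = 4595 μL total → factor 4595/45 = 102.11
Step 4: 0.18 mL + 1550 μL = 1.73 mL total → factor 1.73/0.18 = 9.6111
Product of known-step factors = 34349
Overall factor = 4.00 mg/mL / (15.5 ng/mL) = 2.5806 × 10^5
Step-2 factor = 2.5806 × 10^5 / 34349 = 7.513
v = 2250 μL / 7.513 = 299 μL

299 μL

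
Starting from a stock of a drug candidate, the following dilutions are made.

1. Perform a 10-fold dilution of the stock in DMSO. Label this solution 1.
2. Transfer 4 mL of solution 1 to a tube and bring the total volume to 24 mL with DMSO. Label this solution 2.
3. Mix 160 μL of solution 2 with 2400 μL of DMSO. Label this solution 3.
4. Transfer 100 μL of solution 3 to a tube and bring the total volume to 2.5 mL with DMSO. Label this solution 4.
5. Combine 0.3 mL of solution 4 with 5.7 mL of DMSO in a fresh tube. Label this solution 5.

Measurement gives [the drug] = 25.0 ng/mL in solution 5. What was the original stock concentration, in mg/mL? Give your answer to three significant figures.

12.0 mg/mL

Step 1: 10-fold → factor 10
Step 2: 4 mL brought to 24 mL → factor 24/4 = 6
Step 3: 160 μL + 2400 μL = 2560 μL total → factor 2560/160 = 16
Step 4: 100 μL brought to 2.5 mL → factor 2500/100 = 25
Step 5: 0.3 mL + 5.7 mL = 6 mL total → factor 6/0.3 = 20
Overall dilution factor = 10 × 6 × 16 × 25 × 20 = 4.8 × 10^5
Stock = 25.0 ng/mL × 4.8 × 10^5 = 1.200 × 10^7 ng/mL = 12.0 mg/mL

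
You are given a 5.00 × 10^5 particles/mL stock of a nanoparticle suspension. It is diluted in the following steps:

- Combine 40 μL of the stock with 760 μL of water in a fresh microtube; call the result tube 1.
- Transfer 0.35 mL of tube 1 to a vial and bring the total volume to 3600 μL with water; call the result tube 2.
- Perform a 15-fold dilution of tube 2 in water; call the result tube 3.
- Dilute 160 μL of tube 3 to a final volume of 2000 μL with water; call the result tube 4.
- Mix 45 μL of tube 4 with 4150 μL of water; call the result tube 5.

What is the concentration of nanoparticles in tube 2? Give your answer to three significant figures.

Step 1: 40 μL + 760 μL = 800 μL total → factor 800/40 = 20
Step 2: 0.35 mL brought to 3600 μL → factor 3.6/0.35 = 10.286
Dilution factor through tube 2 = 20 × 10.286 = 205.71
[tube 2] = 5.00 × 10^5 particles/mL / 205.71 = 2.43 × 10^3 particles/mL

2.43 × 10^3 particles/mL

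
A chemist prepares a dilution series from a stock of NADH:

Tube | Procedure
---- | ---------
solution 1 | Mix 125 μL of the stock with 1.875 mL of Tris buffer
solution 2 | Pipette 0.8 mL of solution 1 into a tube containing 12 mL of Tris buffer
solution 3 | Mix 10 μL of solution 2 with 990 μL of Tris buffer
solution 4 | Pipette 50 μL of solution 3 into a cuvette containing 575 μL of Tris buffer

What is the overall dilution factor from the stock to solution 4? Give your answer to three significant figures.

Step 1: 125 μL + 1.875 mL = 2000 μL total → factor 2000/125 = 16
Step 2: 0.8 mL + 12 mL = 12.8 mL total → factor 12.8/0.8 = 16
Step 3: 10 μL + 990 μL = 1000 μL total → factor 1000/10 = 100
Step 4: 50 μL + 575 μL = 625 μL total → factor 625/50 = 12.5
Overall dilution factor = 16 × 16 × 100 × 12.5 = 3.2 × 10^5

3.20 × 10^5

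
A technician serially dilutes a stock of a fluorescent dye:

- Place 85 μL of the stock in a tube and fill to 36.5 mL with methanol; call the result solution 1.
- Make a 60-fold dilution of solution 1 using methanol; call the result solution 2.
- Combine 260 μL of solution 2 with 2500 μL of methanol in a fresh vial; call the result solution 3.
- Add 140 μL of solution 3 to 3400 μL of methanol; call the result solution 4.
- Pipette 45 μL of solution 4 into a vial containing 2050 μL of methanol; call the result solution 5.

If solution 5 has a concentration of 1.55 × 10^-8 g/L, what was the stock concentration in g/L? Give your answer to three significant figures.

4.99 g/L

Step 1: 85 μL brought to 36.5 mL → factor 36500/85 = 429.41
Step 2: 60-fold → factor 60
Step 3: 260 μL + 2500 μL = 2760 μL total → factor 2760/260 = 10.615
Step 4: 140 μL + 3400 μL = 3540 μL total → factor 3540/140 = 25.286
Step 5: 45 μL + 2050 μL = 2095 μL total → factor 2095/45 = 46.556
Overall dilution factor = 429.41 × 60 × 10.615 × 25.286 × 46.556 = 3.2196 × 10^8
Stock = 1.55 × 10^-8 g/L × 3.2196 × 10^8 = 4.99 g/L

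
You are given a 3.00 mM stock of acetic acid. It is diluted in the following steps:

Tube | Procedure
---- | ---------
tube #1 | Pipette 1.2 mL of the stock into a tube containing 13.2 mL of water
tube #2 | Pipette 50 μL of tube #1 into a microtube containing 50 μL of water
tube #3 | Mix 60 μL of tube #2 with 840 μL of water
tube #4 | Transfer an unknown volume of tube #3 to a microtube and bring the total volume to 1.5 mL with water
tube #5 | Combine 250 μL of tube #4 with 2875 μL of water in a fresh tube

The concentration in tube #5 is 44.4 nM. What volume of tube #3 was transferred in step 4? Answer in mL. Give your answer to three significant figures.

Step 1: 1.2 mL + 13.2 mL = 14.4 mL total → factor 14.4/1.2 = 12
Step 2: 50 μL + 50 μL = 100 μL total → factor 100/50 = 2
Step 3: 60 μL + 840 μL = 900 μL total → factor 900/60 = 15
Step 4: v brought to 1.5 mL → factor = 1.5 mL/v
Step 5: 250 μL + 2875 μL = 3125 μL total → factor 3125/250 = 12.5
Product of known-step factors = 4500
Overall factor = 3.00 mM / (44.4 nM) = 67568
Step-4 factor = 67568 / 4500 = 15.015
v = 1.5 mL / 15.015 = 0.0999 mL

0.0999 mL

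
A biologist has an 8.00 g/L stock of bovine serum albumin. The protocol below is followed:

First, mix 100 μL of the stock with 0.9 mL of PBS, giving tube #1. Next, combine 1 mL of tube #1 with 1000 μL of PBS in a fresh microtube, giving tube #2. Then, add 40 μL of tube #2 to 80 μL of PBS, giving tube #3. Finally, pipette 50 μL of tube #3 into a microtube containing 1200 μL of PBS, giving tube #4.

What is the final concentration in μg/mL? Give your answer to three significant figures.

5.33 μg/mL

Step 1: 100 μL + 0.9 mL = 1000 μL total → factor 1000/100 = 10
Step 2: 1 mL + 1000 μL = 2 mL total → factor 2/1 = 2
Step 3: 40 μL + 80 μL = 120 μL total → factor 120/40 = 3
Step 4: 50 μL + 1200 μL = 1250 μL total → factor 1250/50 = 25
Overall dilution factor = 10 × 2 × 3 × 25 = 1500
Final = 8.00 g/L / 1500 = 0.005333 g/L = 5.33 μg/mL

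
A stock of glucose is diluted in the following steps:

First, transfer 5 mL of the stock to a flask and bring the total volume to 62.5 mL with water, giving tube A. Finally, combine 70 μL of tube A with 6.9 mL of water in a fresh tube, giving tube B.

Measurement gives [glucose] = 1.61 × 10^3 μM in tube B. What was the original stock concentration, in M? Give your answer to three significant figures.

2.00 M

Step 1: 5 mL brought to 62.5 mL → factor 62.5/5 = 12.5
Step 2: 70 μL + 6.9 mL = 6970 μL total → factor 6970/70 = 99.571
Overall dilution factor = 12.5 × 99.571 = 1244.6
Stock = 1.61 × 10^3 μM × 1244.6 = 2.004 × 10^6 μM = 2.00 M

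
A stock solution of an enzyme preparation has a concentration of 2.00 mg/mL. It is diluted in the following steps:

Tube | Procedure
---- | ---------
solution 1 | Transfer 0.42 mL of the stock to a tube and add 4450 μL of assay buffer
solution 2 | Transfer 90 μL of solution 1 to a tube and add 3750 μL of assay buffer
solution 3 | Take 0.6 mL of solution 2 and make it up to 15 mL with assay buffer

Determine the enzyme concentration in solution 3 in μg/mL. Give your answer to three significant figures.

0.162 μg/mL

Step 1: 0.42 mL + 4450 μL = 4.87 mL total → factor 4.87/0.42 = 11.595
Step 2: 90 μL + 3750 μL = 3840 μL total → factor 3840/90 = 42.667
Step 3: 0.6 mL brought to 15 mL → factor 15/0.6 = 25
Overall dilution factor = 11.595 × 42.667 × 25 = 12368
Final = 2.00 mg/mL / 12368 = 0.0001617 mg/mL = 0.162 μg/mL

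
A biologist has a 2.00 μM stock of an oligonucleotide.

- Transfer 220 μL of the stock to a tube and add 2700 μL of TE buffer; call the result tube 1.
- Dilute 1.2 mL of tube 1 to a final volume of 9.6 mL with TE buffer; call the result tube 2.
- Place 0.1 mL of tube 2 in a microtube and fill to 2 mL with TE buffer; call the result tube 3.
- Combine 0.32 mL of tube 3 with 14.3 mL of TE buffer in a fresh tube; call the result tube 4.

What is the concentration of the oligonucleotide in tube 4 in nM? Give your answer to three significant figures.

0.0206 nM

Step 1: 220 μL + 2700 μL = 2920 μL total → factor 2920/220 = 13.273
Step 2: 1.2 mL brought to 9.6 mL → factor 9.6/1.2 = 8
Step 3: 0.1 mL brought to 2 mL → factor 2/0.1 = 20
Step 4: 0.32 mL + 14.3 mL = 14.62 mL total → factor 14.62/0.32 = 45.688
Dilution factor through tube 4 = 13.273 × 8 × 20 × 45.688 = 97024
[tube 4] = 2.00 μM / 97024 = 2.061 × 10^-5 μM = 0.0206 nM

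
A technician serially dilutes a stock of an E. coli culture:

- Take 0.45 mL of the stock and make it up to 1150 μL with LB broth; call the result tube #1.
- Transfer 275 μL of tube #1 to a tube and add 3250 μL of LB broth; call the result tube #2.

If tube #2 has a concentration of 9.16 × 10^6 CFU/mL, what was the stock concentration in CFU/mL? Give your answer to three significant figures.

Step 1: 0.45 mL brought to 1150 μL → factor 1.15/0.45 = 2.5556
Step 2: 275 μL + 3250 μL = 3525 μL total → factor 3525/275 = 12.818
Overall dilution factor = 2.5556 × 12.818 = 32.758
Stock = 9.16 × 10^6 CFU/mL × 32.758 = 3.00 × 10^8 CFU/mL

3.00 × 10^8 CFU/mL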